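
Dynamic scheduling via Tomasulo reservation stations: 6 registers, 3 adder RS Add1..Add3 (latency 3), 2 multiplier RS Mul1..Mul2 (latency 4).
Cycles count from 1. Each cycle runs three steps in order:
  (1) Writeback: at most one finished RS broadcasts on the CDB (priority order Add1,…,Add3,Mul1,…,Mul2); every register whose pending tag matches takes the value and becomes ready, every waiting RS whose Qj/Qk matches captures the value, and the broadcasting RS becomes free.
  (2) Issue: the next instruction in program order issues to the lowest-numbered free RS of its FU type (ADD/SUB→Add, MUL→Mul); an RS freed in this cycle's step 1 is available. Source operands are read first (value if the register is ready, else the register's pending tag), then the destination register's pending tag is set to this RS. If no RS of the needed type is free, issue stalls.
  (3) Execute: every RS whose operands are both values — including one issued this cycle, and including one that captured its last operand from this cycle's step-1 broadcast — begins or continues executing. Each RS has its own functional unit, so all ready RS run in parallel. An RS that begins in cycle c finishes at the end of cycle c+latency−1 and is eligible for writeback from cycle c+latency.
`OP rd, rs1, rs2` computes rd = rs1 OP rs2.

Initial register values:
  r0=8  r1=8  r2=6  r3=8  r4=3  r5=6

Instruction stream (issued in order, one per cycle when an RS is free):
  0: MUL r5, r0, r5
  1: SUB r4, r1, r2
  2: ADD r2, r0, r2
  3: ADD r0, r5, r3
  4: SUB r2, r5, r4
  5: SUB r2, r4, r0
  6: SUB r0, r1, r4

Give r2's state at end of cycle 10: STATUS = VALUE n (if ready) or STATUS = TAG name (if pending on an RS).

cycle 1: issue MUL r5<-Mul1 // r0:8,r1:8,r2:6,r3:8,r4:3,r5:Mul1
cycle 2: issue SUB r4<-Add1 // r0:8,r1:8,r2:6,r3:8,r4:Add1,r5:Mul1
cycle 3: issue ADD r2<-Add2 // r0:8,r1:8,r2:Add2,r3:8,r4:Add1,r5:Mul1
cycle 4: issue ADD r0<-Add3 // r0:Add3,r1:8,r2:Add2,r3:8,r4:Add1,r5:Mul1
cycle 5: CDB Add1=2; issue SUB r2<-Add1 // r0:Add3,r1:8,r2:Add1,r3:8,r4:2,r5:Mul1
cycle 6: CDB Add2=14; issue SUB r2<-Add2 // r0:Add3,r1:8,r2:Add2,r3:8,r4:2,r5:Mul1
cycle 7: CDB Mul1=48; stall // r0:Add3,r1:8,r2:Add2,r3:8,r4:2,r5:48
cycle 8: stall // r0:Add3,r1:8,r2:Add2,r3:8,r4:2,r5:48
cycle 9: stall // r0:Add3,r1:8,r2:Add2,r3:8,r4:2,r5:48
cycle 10: CDB Add1=46; issue SUB r0<-Add1 // r0:Add1,r1:8,r2:Add2,r3:8,r4:2,r5:48

STATUS = TAG Add2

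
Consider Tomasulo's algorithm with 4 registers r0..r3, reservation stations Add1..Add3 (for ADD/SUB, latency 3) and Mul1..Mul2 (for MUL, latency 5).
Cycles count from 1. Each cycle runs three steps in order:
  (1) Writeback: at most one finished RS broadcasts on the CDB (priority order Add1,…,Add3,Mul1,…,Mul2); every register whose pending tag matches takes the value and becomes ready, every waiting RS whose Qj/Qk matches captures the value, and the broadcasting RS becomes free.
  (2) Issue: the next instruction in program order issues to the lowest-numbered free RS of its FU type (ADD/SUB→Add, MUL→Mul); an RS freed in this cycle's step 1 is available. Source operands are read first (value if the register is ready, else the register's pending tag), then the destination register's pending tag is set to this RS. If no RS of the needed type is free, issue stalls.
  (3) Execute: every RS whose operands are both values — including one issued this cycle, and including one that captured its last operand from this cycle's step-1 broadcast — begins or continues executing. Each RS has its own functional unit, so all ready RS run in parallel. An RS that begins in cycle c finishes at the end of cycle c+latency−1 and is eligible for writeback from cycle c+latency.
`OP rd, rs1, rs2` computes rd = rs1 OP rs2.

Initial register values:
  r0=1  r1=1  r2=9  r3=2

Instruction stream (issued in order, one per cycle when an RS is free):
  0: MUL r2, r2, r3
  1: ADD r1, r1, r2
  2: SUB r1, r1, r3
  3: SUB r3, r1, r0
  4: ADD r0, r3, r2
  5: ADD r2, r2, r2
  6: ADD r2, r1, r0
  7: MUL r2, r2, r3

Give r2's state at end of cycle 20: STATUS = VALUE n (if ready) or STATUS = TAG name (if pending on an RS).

cycle 1: issue MUL r2<-Mul1 // r0:1,r1:1,r2:Mul1,r3:2
cycle 2: issue ADD r1<-Add1 // r0:1,r1:Add1,r2:Mul1,r3:2
cycle 3: issue SUB r1<-Add2 // r0:1,r1:Add2,r2:Mul1,r3:2
cycle 4: issue SUB r3<-Add3 // r0:1,r1:Add2,r2:Mul1,r3:Add3
cycle 5: stall // r0:1,r1:Add2,r2:Mul1,r3:Add3
cycle 6: CDB Mul1=18; stall // r0:1,r1:Add2,r2:18,r3:Add3
cycle 7: stall // r0:1,r1:Add2,r2:18,r3:Add3
cycle 8: stall // r0:1,r1:Add2,r2:18,r3:Add3
cycle 9: CDB Add1=19; issue ADD r0<-Add1 // r0:Add1,r1:Add2,r2:18,r3:Add3
cycle 10: stall // r0:Add1,r1:Add2,r2:18,r3:Add3
cycle 11: stall // r0:Add1,r1:Add2,r2:18,r3:Add3
cycle 12: CDB Add2=17; issue ADD r2<-Add2 // r0:Add1,r1:17,r2:Add2,r3:Add3
cycle 13: stall // r0:Add1,r1:17,r2:Add2,r3:Add3
cycle 14: stall // r0:Add1,r1:17,r2:Add2,r3:Add3
cycle 15: CDB Add2=36; issue ADD r2<-Add2 // r0:Add1,r1:17,r2:Add2,r3:Add3
cycle 16: CDB Add3=16; issue MUL r2<-Mul1 // r0:Add1,r1:17,r2:Mul1,r3:16
cycle 17: - // r0:Add1,r1:17,r2:Mul1,r3:16
cycle 18: - // r0:Add1,r1:17,r2:Mul1,r3:16
cycle 19: CDB Add1=34 // r0:34,r1:17,r2:Mul1,r3:16
cycle 20: - // r0:34,r1:17,r2:Mul1,r3:16

STATUS = TAG Mul1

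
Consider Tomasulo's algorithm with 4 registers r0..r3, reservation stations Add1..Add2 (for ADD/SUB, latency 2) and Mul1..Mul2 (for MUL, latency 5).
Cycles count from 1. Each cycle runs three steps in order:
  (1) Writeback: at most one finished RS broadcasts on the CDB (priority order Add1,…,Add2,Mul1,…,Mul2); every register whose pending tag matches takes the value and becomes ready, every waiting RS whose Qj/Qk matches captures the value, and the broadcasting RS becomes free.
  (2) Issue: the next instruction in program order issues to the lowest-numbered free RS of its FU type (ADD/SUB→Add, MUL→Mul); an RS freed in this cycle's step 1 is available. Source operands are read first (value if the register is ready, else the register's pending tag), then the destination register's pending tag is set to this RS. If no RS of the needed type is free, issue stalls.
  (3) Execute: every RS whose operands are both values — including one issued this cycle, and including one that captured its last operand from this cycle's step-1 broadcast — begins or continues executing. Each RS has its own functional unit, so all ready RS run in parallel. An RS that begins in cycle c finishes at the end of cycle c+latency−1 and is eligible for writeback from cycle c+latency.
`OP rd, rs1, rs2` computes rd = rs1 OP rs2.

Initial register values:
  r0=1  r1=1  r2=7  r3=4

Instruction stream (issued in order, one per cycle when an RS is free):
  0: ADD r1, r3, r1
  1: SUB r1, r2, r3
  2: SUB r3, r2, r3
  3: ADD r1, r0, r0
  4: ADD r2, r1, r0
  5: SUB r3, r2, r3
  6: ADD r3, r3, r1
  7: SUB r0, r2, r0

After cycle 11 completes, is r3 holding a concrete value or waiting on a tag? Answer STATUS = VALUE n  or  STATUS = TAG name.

STATUS = TAG Add1

c1: issue ADD r1<-Add1 | r0:1,r1:Add1,r2:7,r3:4
c2: issue SUB r1<-Add2 | r0:1,r1:Add2,r2:7,r3:4
c3: CDB Add1=5; issue SUB r3<-Add1 | r0:1,r1:Add2,r2:7,r3:Add1
c4: CDB Add2=3; issue ADD r1<-Add2 | r0:1,r1:Add2,r2:7,r3:Add1
c5: CDB Add1=3; issue ADD r2<-Add1 | r0:1,r1:Add2,r2:Add1,r3:3
c6: CDB Add2=2; issue SUB r3<-Add2 | r0:1,r1:2,r2:Add1,r3:Add2
c7: stall | r0:1,r1:2,r2:Add1,r3:Add2
c8: CDB Add1=3; issue ADD r3<-Add1 | r0:1,r1:2,r2:3,r3:Add1
c9: stall | r0:1,r1:2,r2:3,r3:Add1
c10: CDB Add2=0; issue SUB r0<-Add2 | r0:Add2,r1:2,r2:3,r3:Add1
c11: - | r0:Add2,r1:2,r2:3,r3:Add1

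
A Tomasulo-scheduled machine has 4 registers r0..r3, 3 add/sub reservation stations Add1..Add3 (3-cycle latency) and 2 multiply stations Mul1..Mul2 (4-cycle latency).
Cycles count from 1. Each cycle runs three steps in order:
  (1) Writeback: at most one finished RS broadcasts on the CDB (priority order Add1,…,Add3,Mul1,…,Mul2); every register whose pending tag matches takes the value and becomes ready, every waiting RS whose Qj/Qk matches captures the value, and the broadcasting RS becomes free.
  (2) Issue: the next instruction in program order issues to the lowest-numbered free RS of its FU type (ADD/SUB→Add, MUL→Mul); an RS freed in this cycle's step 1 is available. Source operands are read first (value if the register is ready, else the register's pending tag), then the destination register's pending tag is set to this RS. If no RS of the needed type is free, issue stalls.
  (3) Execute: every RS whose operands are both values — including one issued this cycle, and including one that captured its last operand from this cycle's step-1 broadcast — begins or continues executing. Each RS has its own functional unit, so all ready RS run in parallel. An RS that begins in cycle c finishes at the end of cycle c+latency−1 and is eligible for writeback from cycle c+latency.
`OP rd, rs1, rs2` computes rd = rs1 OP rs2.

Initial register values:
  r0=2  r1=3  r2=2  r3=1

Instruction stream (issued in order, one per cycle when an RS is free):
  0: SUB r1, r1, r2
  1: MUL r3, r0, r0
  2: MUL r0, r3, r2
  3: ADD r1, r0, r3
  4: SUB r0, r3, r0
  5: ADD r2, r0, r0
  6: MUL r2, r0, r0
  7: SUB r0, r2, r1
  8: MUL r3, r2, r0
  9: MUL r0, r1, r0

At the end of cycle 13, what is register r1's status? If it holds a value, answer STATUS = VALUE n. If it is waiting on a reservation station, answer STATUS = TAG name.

c1: issue SUB r1<-Add1 | r0:2,r1:Add1,r2:2,r3:1
c2: issue MUL r3<-Mul1 | r0:2,r1:Add1,r2:2,r3:Mul1
c3: issue MUL r0<-Mul2 | r0:Mul2,r1:Add1,r2:2,r3:Mul1
c4: CDB Add1=1; issue ADD r1<-Add1 | r0:Mul2,r1:Add1,r2:2,r3:Mul1
c5: issue SUB r0<-Add2 | r0:Add2,r1:Add1,r2:2,r3:Mul1
c6: CDB Mul1=4; issue ADD r2<-Add3 | r0:Add2,r1:Add1,r2:Add3,r3:4
c7: issue MUL r2<-Mul1 | r0:Add2,r1:Add1,r2:Mul1,r3:4
c8: stall | r0:Add2,r1:Add1,r2:Mul1,r3:4
c9: stall | r0:Add2,r1:Add1,r2:Mul1,r3:4
c10: CDB Mul2=8; stall | r0:Add2,r1:Add1,r2:Mul1,r3:4
c11: stall | r0:Add2,r1:Add1,r2:Mul1,r3:4
c12: stall | r0:Add2,r1:Add1,r2:Mul1,r3:4
c13: CDB Add1=12; issue SUB r0<-Add1 | r0:Add1,r1:12,r2:Mul1,r3:4

STATUS = VALUE 12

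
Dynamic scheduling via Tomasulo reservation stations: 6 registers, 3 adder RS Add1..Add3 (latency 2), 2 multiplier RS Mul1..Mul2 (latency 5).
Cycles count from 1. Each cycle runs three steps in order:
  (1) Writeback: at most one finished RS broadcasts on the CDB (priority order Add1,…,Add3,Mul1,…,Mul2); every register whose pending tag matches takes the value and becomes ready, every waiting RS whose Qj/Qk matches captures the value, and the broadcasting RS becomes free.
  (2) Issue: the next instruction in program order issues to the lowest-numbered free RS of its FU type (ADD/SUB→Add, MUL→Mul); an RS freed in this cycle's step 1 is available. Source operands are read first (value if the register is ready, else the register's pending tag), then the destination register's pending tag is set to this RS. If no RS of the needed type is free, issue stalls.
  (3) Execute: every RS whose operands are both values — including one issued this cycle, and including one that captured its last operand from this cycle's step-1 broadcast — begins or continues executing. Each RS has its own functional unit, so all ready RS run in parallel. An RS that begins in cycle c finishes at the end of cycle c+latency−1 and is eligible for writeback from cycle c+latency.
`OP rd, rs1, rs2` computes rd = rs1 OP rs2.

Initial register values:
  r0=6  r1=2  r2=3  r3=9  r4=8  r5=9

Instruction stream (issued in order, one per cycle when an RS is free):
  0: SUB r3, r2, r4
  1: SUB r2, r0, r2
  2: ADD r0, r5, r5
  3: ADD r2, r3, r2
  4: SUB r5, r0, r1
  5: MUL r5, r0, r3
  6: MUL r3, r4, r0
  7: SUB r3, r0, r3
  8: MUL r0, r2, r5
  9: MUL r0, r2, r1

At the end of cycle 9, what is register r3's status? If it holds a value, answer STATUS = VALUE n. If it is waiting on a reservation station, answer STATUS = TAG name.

c1: issue SUB r3<-Add1 | r0:6,r1:2,r2:3,r3:Add1,r4:8,r5:9
c2: issue SUB r2<-Add2 | r0:6,r1:2,r2:Add2,r3:Add1,r4:8,r5:9
c3: CDB Add1=-5; issue ADD r0<-Add1 | r0:Add1,r1:2,r2:Add2,r3:-5,r4:8,r5:9
c4: CDB Add2=3; issue ADD r2<-Add2 | r0:Add1,r1:2,r2:Add2,r3:-5,r4:8,r5:9
c5: CDB Add1=18; issue SUB r5<-Add1 | r0:18,r1:2,r2:Add2,r3:-5,r4:8,r5:Add1
c6: CDB Add2=-2; issue MUL r5<-Mul1 | r0:18,r1:2,r2:-2,r3:-5,r4:8,r5:Mul1
c7: CDB Add1=16; issue MUL r3<-Mul2 | r0:18,r1:2,r2:-2,r3:Mul2,r4:8,r5:Mul1
c8: issue SUB r3<-Add1 | r0:18,r1:2,r2:-2,r3:Add1,r4:8,r5:Mul1
c9: stall | r0:18,r1:2,r2:-2,r3:Add1,r4:8,r5:Mul1

STATUS = TAG Add1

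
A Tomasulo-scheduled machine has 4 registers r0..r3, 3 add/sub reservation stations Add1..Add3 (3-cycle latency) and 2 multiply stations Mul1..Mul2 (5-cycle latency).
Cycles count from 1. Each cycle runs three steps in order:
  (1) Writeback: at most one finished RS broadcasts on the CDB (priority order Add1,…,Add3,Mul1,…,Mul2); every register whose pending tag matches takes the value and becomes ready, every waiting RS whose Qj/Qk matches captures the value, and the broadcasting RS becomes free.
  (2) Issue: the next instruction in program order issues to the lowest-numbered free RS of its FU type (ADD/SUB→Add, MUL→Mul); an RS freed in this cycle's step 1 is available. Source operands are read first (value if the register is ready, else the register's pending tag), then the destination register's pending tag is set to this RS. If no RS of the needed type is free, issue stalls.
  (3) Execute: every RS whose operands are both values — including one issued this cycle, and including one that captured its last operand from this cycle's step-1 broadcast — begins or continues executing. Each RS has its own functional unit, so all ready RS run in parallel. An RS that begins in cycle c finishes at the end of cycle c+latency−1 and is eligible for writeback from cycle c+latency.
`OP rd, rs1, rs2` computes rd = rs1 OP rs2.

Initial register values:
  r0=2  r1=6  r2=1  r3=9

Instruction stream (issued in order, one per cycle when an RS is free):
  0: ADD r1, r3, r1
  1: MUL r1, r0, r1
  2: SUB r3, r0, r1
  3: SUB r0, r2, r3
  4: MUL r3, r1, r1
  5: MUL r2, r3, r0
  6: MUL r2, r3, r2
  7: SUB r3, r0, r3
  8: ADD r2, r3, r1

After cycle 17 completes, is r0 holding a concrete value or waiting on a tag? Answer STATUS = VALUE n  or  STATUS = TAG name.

  c1: issue ADD r1<-Add1  regs: r0:2,r1:Add1,r2:1,r3:9
  c2: issue MUL r1<-Mul1  regs: r0:2,r1:Mul1,r2:1,r3:9
  c3: issue SUB r3<-Add2  regs: r0:2,r1:Mul1,r2:1,r3:Add2
  c4: CDB Add1=15; issue SUB r0<-Add1  regs: r0:Add1,r1:Mul1,r2:1,r3:Add2
  c5: issue MUL r3<-Mul2  regs: r0:Add1,r1:Mul1,r2:1,r3:Mul2
  c6: stall  regs: r0:Add1,r1:Mul1,r2:1,r3:Mul2
  c7: stall  regs: r0:Add1,r1:Mul1,r2:1,r3:Mul2
  c8: stall  regs: r0:Add1,r1:Mul1,r2:1,r3:Mul2
  c9: CDB Mul1=30; issue MUL r2<-Mul1  regs: r0:Add1,r1:30,r2:Mul1,r3:Mul2
  c10: stall  regs: r0:Add1,r1:30,r2:Mul1,r3:Mul2
  c11: stall  regs: r0:Add1,r1:30,r2:Mul1,r3:Mul2
  c12: CDB Add2=-28; stall  regs: r0:Add1,r1:30,r2:Mul1,r3:Mul2
  c13: stall  regs: r0:Add1,r1:30,r2:Mul1,r3:Mul2
  c14: CDB Mul2=900; issue MUL r2<-Mul2  regs: r0:Add1,r1:30,r2:Mul2,r3:900
  c15: CDB Add1=29; issue SUB r3<-Add1  regs: r0:29,r1:30,r2:Mul2,r3:Add1
  c16: issue ADD r2<-Add2  regs: r0:29,r1:30,r2:Add2,r3:Add1
  c17: -  regs: r0:29,r1:30,r2:Add2,r3:Add1

STATUS = VALUE 29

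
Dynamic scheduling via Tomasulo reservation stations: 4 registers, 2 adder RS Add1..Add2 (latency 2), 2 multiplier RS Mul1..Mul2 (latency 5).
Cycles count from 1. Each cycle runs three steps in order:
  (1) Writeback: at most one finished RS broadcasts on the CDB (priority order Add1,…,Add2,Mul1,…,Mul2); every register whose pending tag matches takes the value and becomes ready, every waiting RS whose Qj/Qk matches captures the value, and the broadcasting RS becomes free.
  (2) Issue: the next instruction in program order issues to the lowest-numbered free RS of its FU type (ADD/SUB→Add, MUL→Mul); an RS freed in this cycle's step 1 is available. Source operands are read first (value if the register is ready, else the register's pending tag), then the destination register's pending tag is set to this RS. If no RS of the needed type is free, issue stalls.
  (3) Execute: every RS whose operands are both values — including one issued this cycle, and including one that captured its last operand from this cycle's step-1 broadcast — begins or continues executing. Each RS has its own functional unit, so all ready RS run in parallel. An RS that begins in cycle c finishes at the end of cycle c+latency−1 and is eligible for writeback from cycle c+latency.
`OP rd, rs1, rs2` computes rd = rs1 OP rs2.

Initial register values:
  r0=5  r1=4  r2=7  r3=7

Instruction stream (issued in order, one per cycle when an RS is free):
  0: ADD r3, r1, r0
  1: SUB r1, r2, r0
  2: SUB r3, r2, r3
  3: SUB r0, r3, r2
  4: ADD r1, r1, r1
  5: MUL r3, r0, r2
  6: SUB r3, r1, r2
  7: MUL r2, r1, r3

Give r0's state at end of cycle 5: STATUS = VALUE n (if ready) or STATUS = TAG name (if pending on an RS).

cycle 1: issue ADD r3<-Add1 // r0:5,r1:4,r2:7,r3:Add1
cycle 2: issue SUB r1<-Add2 // r0:5,r1:Add2,r2:7,r3:Add1
cycle 3: CDB Add1=9; issue SUB r3<-Add1 // r0:5,r1:Add2,r2:7,r3:Add1
cycle 4: CDB Add2=2; issue SUB r0<-Add2 // r0:Add2,r1:2,r2:7,r3:Add1
cycle 5: CDB Add1=-2; issue ADD r1<-Add1 // r0:Add2,r1:Add1,r2:7,r3:-2

STATUS = TAG Add2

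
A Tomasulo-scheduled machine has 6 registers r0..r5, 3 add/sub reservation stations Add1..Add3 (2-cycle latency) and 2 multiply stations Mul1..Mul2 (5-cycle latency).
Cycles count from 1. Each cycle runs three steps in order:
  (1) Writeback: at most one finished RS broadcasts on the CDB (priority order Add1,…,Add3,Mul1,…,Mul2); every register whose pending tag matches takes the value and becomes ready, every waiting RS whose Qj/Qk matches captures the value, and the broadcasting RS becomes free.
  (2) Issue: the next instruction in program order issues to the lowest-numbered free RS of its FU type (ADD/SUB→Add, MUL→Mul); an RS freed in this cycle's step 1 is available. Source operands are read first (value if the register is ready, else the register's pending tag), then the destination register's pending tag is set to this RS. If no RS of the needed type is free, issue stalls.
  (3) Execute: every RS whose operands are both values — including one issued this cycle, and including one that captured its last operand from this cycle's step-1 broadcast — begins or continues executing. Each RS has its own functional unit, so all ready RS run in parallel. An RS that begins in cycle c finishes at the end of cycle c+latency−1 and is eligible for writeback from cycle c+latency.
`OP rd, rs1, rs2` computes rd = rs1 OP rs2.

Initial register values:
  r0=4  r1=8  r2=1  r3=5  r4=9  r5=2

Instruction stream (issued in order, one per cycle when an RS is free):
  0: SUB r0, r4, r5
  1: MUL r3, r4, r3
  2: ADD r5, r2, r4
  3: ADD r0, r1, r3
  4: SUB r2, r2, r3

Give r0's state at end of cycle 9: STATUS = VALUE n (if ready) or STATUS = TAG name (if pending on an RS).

STATUS = TAG Add2

  c1: issue SUB r0<-Add1  regs: r0:Add1,r1:8,r2:1,r3:5,r4:9,r5:2
  c2: issue MUL r3<-Mul1  regs: r0:Add1,r1:8,r2:1,r3:Mul1,r4:9,r5:2
  c3: CDB Add1=7; issue ADD r5<-Add1  regs: r0:7,r1:8,r2:1,r3:Mul1,r4:9,r5:Add1
  c4: issue ADD r0<-Add2  regs: r0:Add2,r1:8,r2:1,r3:Mul1,r4:9,r5:Add1
  c5: CDB Add1=10; issue SUB r2<-Add1  regs: r0:Add2,r1:8,r2:Add1,r3:Mul1,r4:9,r5:10
  c6: -  regs: r0:Add2,r1:8,r2:Add1,r3:Mul1,r4:9,r5:10
  c7: CDB Mul1=45  regs: r0:Add2,r1:8,r2:Add1,r3:45,r4:9,r5:10
  c8: -  regs: r0:Add2,r1:8,r2:Add1,r3:45,r4:9,r5:10
  c9: CDB Add1=-44  regs: r0:Add2,r1:8,r2:-44,r3:45,r4:9,r5:10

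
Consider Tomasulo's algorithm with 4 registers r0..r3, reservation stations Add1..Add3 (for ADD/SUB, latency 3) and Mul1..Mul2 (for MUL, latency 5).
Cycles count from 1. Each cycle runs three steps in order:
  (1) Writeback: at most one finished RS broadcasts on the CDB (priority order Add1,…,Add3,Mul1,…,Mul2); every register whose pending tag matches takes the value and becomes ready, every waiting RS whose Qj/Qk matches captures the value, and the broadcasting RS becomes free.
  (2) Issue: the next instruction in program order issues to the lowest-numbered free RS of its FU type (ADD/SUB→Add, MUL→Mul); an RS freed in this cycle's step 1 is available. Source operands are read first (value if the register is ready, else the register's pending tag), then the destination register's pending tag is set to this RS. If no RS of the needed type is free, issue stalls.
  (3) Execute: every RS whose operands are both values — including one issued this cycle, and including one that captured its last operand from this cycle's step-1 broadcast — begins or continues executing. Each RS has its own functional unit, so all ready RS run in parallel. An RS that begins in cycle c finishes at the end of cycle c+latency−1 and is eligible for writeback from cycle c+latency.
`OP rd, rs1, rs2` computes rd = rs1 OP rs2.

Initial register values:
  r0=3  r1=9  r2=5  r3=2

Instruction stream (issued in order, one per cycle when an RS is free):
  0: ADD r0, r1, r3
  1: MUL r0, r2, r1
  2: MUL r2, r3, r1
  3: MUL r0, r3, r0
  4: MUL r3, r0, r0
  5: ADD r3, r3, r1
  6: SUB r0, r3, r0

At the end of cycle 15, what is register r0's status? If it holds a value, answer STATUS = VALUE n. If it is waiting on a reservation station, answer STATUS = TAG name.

c1: issue ADD r0<-Add1 | r0:Add1,r1:9,r2:5,r3:2
c2: issue MUL r0<-Mul1 | r0:Mul1,r1:9,r2:5,r3:2
c3: issue MUL r2<-Mul2 | r0:Mul1,r1:9,r2:Mul2,r3:2
c4: CDB Add1=11; stall | r0:Mul1,r1:9,r2:Mul2,r3:2
c5: stall | r0:Mul1,r1:9,r2:Mul2,r3:2
c6: stall | r0:Mul1,r1:9,r2:Mul2,r3:2
c7: CDB Mul1=45; issue MUL r0<-Mul1 | r0:Mul1,r1:9,r2:Mul2,r3:2
c8: CDB Mul2=18; issue MUL r3<-Mul2 | r0:Mul1,r1:9,r2:18,r3:Mul2
c9: issue ADD r3<-Add1 | r0:Mul1,r1:9,r2:18,r3:Add1
c10: issue SUB r0<-Add2 | r0:Add2,r1:9,r2:18,r3:Add1
c11: - | r0:Add2,r1:9,r2:18,r3:Add1
c12: CDB Mul1=90 | r0:Add2,r1:9,r2:18,r3:Add1
c13: - | r0:Add2,r1:9,r2:18,r3:Add1
c14: - | r0:Add2,r1:9,r2:18,r3:Add1
c15: - | r0:Add2,r1:9,r2:18,r3:Add1

STATUS = TAG Add2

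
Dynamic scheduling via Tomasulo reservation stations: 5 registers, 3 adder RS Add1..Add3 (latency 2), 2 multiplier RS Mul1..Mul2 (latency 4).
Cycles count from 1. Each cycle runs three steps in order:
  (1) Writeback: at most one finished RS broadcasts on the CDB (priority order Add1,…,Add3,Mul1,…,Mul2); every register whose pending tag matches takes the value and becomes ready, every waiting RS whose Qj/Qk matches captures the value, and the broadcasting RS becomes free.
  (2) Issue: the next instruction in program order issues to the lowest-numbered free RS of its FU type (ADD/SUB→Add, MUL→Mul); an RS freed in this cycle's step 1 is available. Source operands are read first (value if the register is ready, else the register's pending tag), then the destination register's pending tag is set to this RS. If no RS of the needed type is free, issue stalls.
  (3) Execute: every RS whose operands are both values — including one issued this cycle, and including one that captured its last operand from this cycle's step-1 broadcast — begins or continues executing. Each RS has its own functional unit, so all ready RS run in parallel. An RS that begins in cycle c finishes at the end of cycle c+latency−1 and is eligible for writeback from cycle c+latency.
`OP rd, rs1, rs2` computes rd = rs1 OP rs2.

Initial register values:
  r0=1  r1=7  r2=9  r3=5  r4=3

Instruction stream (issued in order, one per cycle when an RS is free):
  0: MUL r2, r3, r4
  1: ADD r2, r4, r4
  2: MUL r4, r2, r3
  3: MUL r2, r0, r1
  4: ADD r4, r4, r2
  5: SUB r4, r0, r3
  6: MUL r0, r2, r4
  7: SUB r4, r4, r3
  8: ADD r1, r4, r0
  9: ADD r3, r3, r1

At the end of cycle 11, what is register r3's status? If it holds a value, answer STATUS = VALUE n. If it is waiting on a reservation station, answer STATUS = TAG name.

STATUS = TAG Add2

c1: issue MUL r2<-Mul1 | r0:1,r1:7,r2:Mul1,r3:5,r4:3
c2: issue ADD r2<-Add1 | r0:1,r1:7,r2:Add1,r3:5,r4:3
c3: issue MUL r4<-Mul2 | r0:1,r1:7,r2:Add1,r3:5,r4:Mul2
c4: CDB Add1=6; stall | r0:1,r1:7,r2:6,r3:5,r4:Mul2
c5: CDB Mul1=15; issue MUL r2<-Mul1 | r0:1,r1:7,r2:Mul1,r3:5,r4:Mul2
c6: issue ADD r4<-Add1 | r0:1,r1:7,r2:Mul1,r3:5,r4:Add1
c7: issue SUB r4<-Add2 | r0:1,r1:7,r2:Mul1,r3:5,r4:Add2
c8: CDB Mul2=30; issue MUL r0<-Mul2 | r0:Mul2,r1:7,r2:Mul1,r3:5,r4:Add2
c9: CDB Add2=-4; issue SUB r4<-Add2 | r0:Mul2,r1:7,r2:Mul1,r3:5,r4:Add2
c10: CDB Mul1=7; issue ADD r1<-Add3 | r0:Mul2,r1:Add3,r2:7,r3:5,r4:Add2
c11: CDB Add2=-9; issue ADD r3<-Add2 | r0:Mul2,r1:Add3,r2:7,r3:Add2,r4:-9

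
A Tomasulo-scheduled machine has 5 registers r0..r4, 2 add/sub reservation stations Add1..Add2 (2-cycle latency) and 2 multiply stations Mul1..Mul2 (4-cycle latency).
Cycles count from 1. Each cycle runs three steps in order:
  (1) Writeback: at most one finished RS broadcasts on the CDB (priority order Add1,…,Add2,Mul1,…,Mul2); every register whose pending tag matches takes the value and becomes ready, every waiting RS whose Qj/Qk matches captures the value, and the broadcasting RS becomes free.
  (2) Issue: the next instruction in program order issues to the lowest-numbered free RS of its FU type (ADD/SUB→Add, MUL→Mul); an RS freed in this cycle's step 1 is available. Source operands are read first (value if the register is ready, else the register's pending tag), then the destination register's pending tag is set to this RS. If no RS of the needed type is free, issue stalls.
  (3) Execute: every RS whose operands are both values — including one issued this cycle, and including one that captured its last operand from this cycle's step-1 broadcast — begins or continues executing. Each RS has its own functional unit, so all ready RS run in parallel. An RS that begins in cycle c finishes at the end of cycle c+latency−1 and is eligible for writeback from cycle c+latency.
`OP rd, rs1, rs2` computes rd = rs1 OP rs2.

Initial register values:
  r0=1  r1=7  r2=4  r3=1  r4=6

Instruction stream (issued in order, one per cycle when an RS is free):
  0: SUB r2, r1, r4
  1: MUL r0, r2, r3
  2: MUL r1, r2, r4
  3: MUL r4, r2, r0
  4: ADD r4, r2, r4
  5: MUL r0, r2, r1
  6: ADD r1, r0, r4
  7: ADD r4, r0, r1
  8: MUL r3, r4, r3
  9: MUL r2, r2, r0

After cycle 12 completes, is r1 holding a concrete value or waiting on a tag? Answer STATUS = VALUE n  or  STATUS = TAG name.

STATUS = TAG Add2

  c1: issue SUB r2<-Add1  regs: r0:1,r1:7,r2:Add1,r3:1,r4:6
  c2: issue MUL r0<-Mul1  regs: r0:Mul1,r1:7,r2:Add1,r3:1,r4:6
  c3: CDB Add1=1; issue MUL r1<-Mul2  regs: r0:Mul1,r1:Mul2,r2:1,r3:1,r4:6
  c4: stall  regs: r0:Mul1,r1:Mul2,r2:1,r3:1,r4:6
  c5: stall  regs: r0:Mul1,r1:Mul2,r2:1,r3:1,r4:6
  c6: stall  regs: r0:Mul1,r1:Mul2,r2:1,r3:1,r4:6
  c7: CDB Mul1=1; issue MUL r4<-Mul1  regs: r0:1,r1:Mul2,r2:1,r3:1,r4:Mul1
  c8: CDB Mul2=6; issue ADD r4<-Add1  regs: r0:1,r1:6,r2:1,r3:1,r4:Add1
  c9: issue MUL r0<-Mul2  regs: r0:Mul2,r1:6,r2:1,r3:1,r4:Add1
  c10: issue ADD r1<-Add2  regs: r0:Mul2,r1:Add2,r2:1,r3:1,r4:Add1
  c11: CDB Mul1=1; stall  regs: r0:Mul2,r1:Add2,r2:1,r3:1,r4:Add1
  c12: stall  regs: r0:Mul2,r1:Add2,r2:1,r3:1,r4:Add1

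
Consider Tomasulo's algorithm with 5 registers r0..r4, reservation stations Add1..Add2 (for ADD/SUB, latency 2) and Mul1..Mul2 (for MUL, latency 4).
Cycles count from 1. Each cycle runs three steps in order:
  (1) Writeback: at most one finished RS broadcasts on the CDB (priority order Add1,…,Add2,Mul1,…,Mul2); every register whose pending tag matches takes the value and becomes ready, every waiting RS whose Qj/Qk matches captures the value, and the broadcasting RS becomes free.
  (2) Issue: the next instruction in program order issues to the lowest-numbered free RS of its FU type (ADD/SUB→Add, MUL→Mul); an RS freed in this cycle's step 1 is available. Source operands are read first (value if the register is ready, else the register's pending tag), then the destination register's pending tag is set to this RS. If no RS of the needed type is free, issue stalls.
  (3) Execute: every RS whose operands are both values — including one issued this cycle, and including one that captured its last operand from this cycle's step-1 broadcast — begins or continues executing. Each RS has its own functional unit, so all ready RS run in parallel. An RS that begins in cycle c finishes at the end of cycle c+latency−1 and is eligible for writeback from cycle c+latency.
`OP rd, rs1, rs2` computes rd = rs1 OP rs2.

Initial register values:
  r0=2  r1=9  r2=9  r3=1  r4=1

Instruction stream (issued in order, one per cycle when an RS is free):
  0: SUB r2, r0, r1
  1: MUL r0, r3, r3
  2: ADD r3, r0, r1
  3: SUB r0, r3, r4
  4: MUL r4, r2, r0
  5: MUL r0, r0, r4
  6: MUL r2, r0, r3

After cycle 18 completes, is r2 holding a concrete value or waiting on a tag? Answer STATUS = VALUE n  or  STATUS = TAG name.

STATUS = TAG Mul2

c1: issue SUB r2<-Add1 | r0:2,r1:9,r2:Add1,r3:1,r4:1
c2: issue MUL r0<-Mul1 | r0:Mul1,r1:9,r2:Add1,r3:1,r4:1
c3: CDB Add1=-7; issue ADD r3<-Add1 | r0:Mul1,r1:9,r2:-7,r3:Add1,r4:1
c4: issue SUB r0<-Add2 | r0:Add2,r1:9,r2:-7,r3:Add1,r4:1
c5: issue MUL r4<-Mul2 | r0:Add2,r1:9,r2:-7,r3:Add1,r4:Mul2
c6: CDB Mul1=1; issue MUL r0<-Mul1 | r0:Mul1,r1:9,r2:-7,r3:Add1,r4:Mul2
c7: stall | r0:Mul1,r1:9,r2:-7,r3:Add1,r4:Mul2
c8: CDB Add1=10; stall | r0:Mul1,r1:9,r2:-7,r3:10,r4:Mul2
c9: stall | r0:Mul1,r1:9,r2:-7,r3:10,r4:Mul2
c10: CDB Add2=9; stall | r0:Mul1,r1:9,r2:-7,r3:10,r4:Mul2
c11: stall | r0:Mul1,r1:9,r2:-7,r3:10,r4:Mul2
c12: stall | r0:Mul1,r1:9,r2:-7,r3:10,r4:Mul2
c13: stall | r0:Mul1,r1:9,r2:-7,r3:10,r4:Mul2
c14: CDB Mul2=-63; issue MUL r2<-Mul2 | r0:Mul1,r1:9,r2:Mul2,r3:10,r4:-63
c15: - | r0:Mul1,r1:9,r2:Mul2,r3:10,r4:-63
c16: - | r0:Mul1,r1:9,r2:Mul2,r3:10,r4:-63
c17: - | r0:Mul1,r1:9,r2:Mul2,r3:10,r4:-63
c18: CDB Mul1=-567 | r0:-567,r1:9,r2:Mul2,r3:10,r4:-63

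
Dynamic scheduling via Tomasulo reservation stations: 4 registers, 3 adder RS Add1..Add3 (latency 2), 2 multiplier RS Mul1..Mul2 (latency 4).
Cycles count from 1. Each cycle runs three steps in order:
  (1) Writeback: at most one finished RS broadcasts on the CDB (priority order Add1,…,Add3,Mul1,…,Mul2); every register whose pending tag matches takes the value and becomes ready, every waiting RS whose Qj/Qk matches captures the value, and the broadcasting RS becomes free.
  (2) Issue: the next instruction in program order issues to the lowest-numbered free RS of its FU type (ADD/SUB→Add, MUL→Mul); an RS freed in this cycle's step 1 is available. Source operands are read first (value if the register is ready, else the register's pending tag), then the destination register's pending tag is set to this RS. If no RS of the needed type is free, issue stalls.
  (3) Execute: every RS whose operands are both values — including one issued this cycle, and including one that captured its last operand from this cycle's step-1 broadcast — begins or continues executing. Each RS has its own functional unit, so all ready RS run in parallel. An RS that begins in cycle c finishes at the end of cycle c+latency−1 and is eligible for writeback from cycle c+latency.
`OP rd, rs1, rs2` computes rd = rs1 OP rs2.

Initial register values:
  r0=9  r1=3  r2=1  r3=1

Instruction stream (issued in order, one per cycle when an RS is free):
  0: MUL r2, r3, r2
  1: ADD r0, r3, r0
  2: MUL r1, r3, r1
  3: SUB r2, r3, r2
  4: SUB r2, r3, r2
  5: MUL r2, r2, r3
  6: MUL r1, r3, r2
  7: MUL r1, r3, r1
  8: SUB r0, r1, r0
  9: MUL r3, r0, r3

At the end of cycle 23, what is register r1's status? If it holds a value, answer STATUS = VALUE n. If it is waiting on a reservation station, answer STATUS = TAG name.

STATUS = VALUE 1

  c1: issue MUL r2<-Mul1  regs: r0:9,r1:3,r2:Mul1,r3:1
  c2: issue ADD r0<-Add1  regs: r0:Add1,r1:3,r2:Mul1,r3:1
  c3: issue MUL r1<-Mul2  regs: r0:Add1,r1:Mul2,r2:Mul1,r3:1
  c4: CDB Add1=10; issue SUB r2<-Add1  regs: r0:10,r1:Mul2,r2:Add1,r3:1
  c5: CDB Mul1=1; issue SUB r2<-Add2  regs: r0:10,r1:Mul2,r2:Add2,r3:1
  c6: issue MUL r2<-Mul1  regs: r0:10,r1:Mul2,r2:Mul1,r3:1
  c7: CDB Add1=0; stall  regs: r0:10,r1:Mul2,r2:Mul1,r3:1
  c8: CDB Mul2=3; issue MUL r1<-Mul2  regs: r0:10,r1:Mul2,r2:Mul1,r3:1
  c9: CDB Add2=1; stall  regs: r0:10,r1:Mul2,r2:Mul1,r3:1
  c10: stall  regs: r0:10,r1:Mul2,r2:Mul1,r3:1
  c11: stall  regs: r0:10,r1:Mul2,r2:Mul1,r3:1
  c12: stall  regs: r0:10,r1:Mul2,r2:Mul1,r3:1
  c13: CDB Mul1=1; issue MUL r1<-Mul1  regs: r0:10,r1:Mul1,r2:1,r3:1
  c14: issue SUB r0<-Add1  regs: r0:Add1,r1:Mul1,r2:1,r3:1
  c15: stall  regs: r0:Add1,r1:Mul1,r2:1,r3:1
  c16: stall  regs: r0:Add1,r1:Mul1,r2:1,r3:1
  c17: CDB Mul2=1; issue MUL r3<-Mul2  regs: r0:Add1,r1:Mul1,r2:1,r3:Mul2
  c18: -  regs: r0:Add1,r1:Mul1,r2:1,r3:Mul2
  c19: -  regs: r0:Add1,r1:Mul1,r2:1,r3:Mul2
  c20: -  regs: r0:Add1,r1:Mul1,r2:1,r3:Mul2
  c21: CDB Mul1=1  regs: r0:Add1,r1:1,r2:1,r3:Mul2
  c22: -  regs: r0:Add1,r1:1,r2:1,r3:Mul2
  c23: CDB Add1=-9  regs: r0:-9,r1:1,r2:1,r3:Mul2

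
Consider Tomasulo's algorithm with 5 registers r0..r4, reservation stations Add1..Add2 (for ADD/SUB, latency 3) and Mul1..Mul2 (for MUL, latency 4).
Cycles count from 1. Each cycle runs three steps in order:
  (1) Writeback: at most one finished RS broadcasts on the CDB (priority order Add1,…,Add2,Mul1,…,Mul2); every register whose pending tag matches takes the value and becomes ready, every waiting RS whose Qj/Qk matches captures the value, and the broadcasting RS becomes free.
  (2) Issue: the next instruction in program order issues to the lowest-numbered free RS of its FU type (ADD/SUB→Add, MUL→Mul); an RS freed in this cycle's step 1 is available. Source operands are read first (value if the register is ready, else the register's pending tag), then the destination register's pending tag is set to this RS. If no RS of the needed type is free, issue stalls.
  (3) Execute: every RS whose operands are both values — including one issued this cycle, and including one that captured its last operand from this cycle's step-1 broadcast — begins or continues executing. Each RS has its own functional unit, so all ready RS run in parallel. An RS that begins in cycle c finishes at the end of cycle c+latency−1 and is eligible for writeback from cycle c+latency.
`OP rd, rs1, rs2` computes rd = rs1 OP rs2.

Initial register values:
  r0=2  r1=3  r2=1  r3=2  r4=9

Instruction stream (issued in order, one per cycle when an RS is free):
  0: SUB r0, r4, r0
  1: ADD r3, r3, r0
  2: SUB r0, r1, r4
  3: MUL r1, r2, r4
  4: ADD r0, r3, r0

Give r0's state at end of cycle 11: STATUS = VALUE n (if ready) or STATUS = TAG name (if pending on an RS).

STATUS = VALUE 3

  c1: issue SUB r0<-Add1  regs: r0:Add1,r1:3,r2:1,r3:2,r4:9
  c2: issue ADD r3<-Add2  regs: r0:Add1,r1:3,r2:1,r3:Add2,r4:9
  c3: stall  regs: r0:Add1,r1:3,r2:1,r3:Add2,r4:9
  c4: CDB Add1=7; issue SUB r0<-Add1  regs: r0:Add1,r1:3,r2:1,r3:Add2,r4:9
  c5: issue MUL r1<-Mul1  regs: r0:Add1,r1:Mul1,r2:1,r3:Add2,r4:9
  c6: stall  regs: r0:Add1,r1:Mul1,r2:1,r3:Add2,r4:9
  c7: CDB Add1=-6; issue ADD r0<-Add1  regs: r0:Add1,r1:Mul1,r2:1,r3:Add2,r4:9
  c8: CDB Add2=9  regs: r0:Add1,r1:Mul1,r2:1,r3:9,r4:9
  c9: CDB Mul1=9  regs: r0:Add1,r1:9,r2:1,r3:9,r4:9
  c10: -  regs: r0:Add1,r1:9,r2:1,r3:9,r4:9
  c11: CDB Add1=3  regs: r0:3,r1:9,r2:1,r3:9,r4:9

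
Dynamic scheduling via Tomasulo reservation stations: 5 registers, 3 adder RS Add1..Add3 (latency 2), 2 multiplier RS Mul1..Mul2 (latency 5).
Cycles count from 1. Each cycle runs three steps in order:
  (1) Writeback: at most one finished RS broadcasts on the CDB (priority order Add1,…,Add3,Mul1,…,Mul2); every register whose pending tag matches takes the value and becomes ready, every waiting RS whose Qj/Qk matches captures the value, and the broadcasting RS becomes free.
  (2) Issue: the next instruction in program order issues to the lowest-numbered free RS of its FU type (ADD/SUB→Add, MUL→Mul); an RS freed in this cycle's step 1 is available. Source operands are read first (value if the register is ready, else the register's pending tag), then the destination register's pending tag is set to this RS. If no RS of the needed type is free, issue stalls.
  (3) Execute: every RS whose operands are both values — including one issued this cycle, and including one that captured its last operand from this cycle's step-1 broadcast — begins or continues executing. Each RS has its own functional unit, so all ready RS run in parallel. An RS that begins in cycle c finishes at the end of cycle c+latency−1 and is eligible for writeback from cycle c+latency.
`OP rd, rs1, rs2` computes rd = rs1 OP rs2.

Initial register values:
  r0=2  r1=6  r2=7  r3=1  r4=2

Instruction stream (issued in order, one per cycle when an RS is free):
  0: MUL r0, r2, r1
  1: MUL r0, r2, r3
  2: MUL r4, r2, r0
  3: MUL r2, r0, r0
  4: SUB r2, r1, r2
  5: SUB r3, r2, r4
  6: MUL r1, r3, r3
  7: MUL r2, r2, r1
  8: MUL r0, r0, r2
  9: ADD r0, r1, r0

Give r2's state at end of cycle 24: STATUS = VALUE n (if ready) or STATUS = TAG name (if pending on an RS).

  c1: issue MUL r0<-Mul1  regs: r0:Mul1,r1:6,r2:7,r3:1,r4:2
  c2: issue MUL r0<-Mul2  regs: r0:Mul2,r1:6,r2:7,r3:1,r4:2
  c3: stall  regs: r0:Mul2,r1:6,r2:7,r3:1,r4:2
  c4: stall  regs: r0:Mul2,r1:6,r2:7,r3:1,r4:2
  c5: stall  regs: r0:Mul2,r1:6,r2:7,r3:1,r4:2
  c6: CDB Mul1=42; issue MUL r4<-Mul1  regs: r0:Mul2,r1:6,r2:7,r3:1,r4:Mul1
  c7: CDB Mul2=7; issue MUL r2<-Mul2  regs: r0:7,r1:6,r2:Mul2,r3:1,r4:Mul1
  c8: issue SUB r2<-Add1  regs: r0:7,r1:6,r2:Add1,r3:1,r4:Mul1
  c9: issue SUB r3<-Add2  regs: r0:7,r1:6,r2:Add1,r3:Add2,r4:Mul1
  c10: stall  regs: r0:7,r1:6,r2:Add1,r3:Add2,r4:Mul1
  c11: stall  regs: r0:7,r1:6,r2:Add1,r3:Add2,r4:Mul1
  c12: CDB Mul1=49; issue MUL r1<-Mul1  regs: r0:7,r1:Mul1,r2:Add1,r3:Add2,r4:49
  c13: CDB Mul2=49; issue MUL r2<-Mul2  regs: r0:7,r1:Mul1,r2:Mul2,r3:Add2,r4:49
  c14: stall  regs: r0:7,r1:Mul1,r2:Mul2,r3:Add2,r4:49
  c15: CDB Add1=-43; stall  regs: r0:7,r1:Mul1,r2:Mul2,r3:Add2,r4:49
  c16: stall  regs: r0:7,r1:Mul1,r2:Mul2,r3:Add2,r4:49
  c17: CDB Add2=-92; stall  regs: r0:7,r1:Mul1,r2:Mul2,r3:-92,r4:49
  c18: stall  regs: r0:7,r1:Mul1,r2:Mul2,r3:-92,r4:49
  c19: stall  regs: r0:7,r1:Mul1,r2:Mul2,r3:-92,r4:49
  c20: stall  regs: r0:7,r1:Mul1,r2:Mul2,r3:-92,r4:49
  c21: stall  regs: r0:7,r1:Mul1,r2:Mul2,r3:-92,r4:49
  c22: CDB Mul1=8464; issue MUL r0<-Mul1  regs: r0:Mul1,r1:8464,r2:Mul2,r3:-92,r4:49
  c23: issue ADD r0<-Add1  regs: r0:Add1,r1:8464,r2:Mul2,r3:-92,r4:49
  c24: -  regs: r0:Add1,r1:8464,r2:Mul2,r3:-92,r4:49

STATUS = TAG Mul2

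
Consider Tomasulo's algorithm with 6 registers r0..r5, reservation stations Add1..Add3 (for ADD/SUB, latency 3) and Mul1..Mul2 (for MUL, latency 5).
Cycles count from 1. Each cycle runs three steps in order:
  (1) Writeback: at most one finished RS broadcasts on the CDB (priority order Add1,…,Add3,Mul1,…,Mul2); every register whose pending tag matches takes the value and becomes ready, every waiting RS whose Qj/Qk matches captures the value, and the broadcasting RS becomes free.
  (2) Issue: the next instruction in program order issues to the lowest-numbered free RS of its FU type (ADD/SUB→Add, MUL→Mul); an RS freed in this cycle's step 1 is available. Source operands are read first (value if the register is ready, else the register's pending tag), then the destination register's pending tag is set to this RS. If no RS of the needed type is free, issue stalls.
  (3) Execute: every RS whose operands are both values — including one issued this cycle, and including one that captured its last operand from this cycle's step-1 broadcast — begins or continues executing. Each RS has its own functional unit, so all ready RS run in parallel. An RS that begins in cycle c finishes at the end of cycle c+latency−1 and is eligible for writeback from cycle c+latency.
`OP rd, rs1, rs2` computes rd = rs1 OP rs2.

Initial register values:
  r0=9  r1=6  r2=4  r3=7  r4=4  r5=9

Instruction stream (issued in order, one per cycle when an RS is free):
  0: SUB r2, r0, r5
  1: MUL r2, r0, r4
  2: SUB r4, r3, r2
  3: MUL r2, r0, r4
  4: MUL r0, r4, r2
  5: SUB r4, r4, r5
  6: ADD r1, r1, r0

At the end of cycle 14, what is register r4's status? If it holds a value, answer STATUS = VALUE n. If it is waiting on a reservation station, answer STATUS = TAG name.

  c1: issue SUB r2<-Add1  regs: r0:9,r1:6,r2:Add1,r3:7,r4:4,r5:9
  c2: issue MUL r2<-Mul1  regs: r0:9,r1:6,r2:Mul1,r3:7,r4:4,r5:9
  c3: issue SUB r4<-Add2  regs: r0:9,r1:6,r2:Mul1,r3:7,r4:Add2,r5:9
  c4: CDB Add1=0; issue MUL r2<-Mul2  regs: r0:9,r1:6,r2:Mul2,r3:7,r4:Add2,r5:9
  c5: stall  regs: r0:9,r1:6,r2:Mul2,r3:7,r4:Add2,r5:9
  c6: stall  regs: r0:9,r1:6,r2:Mul2,r3:7,r4:Add2,r5:9
  c7: CDB Mul1=36; issue MUL r0<-Mul1  regs: r0:Mul1,r1:6,r2:Mul2,r3:7,r4:Add2,r5:9
  c8: issue SUB r4<-Add1  regs: r0:Mul1,r1:6,r2:Mul2,r3:7,r4:Add1,r5:9
  c9: issue ADD r1<-Add3  regs: r0:Mul1,r1:Add3,r2:Mul2,r3:7,r4:Add1,r5:9
  c10: CDB Add2=-29  regs: r0:Mul1,r1:Add3,r2:Mul2,r3:7,r4:Add1,r5:9
  c11: -  regs: r0:Mul1,r1:Add3,r2:Mul2,r3:7,r4:Add1,r5:9
  c12: -  regs: r0:Mul1,r1:Add3,r2:Mul2,r3:7,r4:Add1,r5:9
  c13: CDB Add1=-38  regs: r0:Mul1,r1:Add3,r2:Mul2,r3:7,r4:-38,r5:9
  c14: -  regs: r0:Mul1,r1:Add3,r2:Mul2,r3:7,r4:-38,r5:9

STATUS = VALUE -38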